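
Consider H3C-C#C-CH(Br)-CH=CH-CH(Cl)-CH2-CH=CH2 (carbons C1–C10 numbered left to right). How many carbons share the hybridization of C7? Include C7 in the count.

4

C7 is sp3 (only σ bonds).
C1: sp3 ✓
C2: sp
C3: sp
C4: sp3 ✓
C5: sp2
C6: sp2
C7: sp3 ✓
C8: sp3 ✓
C9: sp2
C10: sp2
4 carbons are sp3.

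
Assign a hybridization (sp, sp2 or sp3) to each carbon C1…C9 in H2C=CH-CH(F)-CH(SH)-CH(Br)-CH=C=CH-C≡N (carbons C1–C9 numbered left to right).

C1 sp2, C2 sp2, C3 sp3, C4 sp3, C5 sp3, C6 sp2, C7 sp, C8 sp2, C9 sp

C1 (3 σ bonds, plus one π bond) has steric number 3: sp2.
C2 is sp2: 3 σ bonds, plus one π bond, 3 electron-density regions.
C3: 4 σ bonds; 4 regions of electron density → sp3.
C4: 4 σ bonds; 4 regions of electron density → sp3.
C5: 4 σ bonds; 4 regions of electron density → sp3.
C6 (3 σ bonds, plus one π bond) has steric number 3: sp2.
C7 has 2 σ bonds, plus two π bonds: steric number 2 → sp.
C8: 3 σ bonds, plus one π bond; 3 regions of electron density → sp2.
C9 (2 σ bonds, plus two π bonds) has steric number 2: sp.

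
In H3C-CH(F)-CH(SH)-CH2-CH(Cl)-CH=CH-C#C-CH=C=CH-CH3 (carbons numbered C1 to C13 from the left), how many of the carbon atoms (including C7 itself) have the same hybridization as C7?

4

C7 is sp2 (one π bond).
C1: sp3
C2: sp3
C3: sp3
C4: sp3
C5: sp3
C6: sp2 ✓
C7: sp2 ✓
C8: sp
C9: sp
C10: sp2 ✓
C11: sp
C12: sp2 ✓
C13: sp3
4 carbons are sp2.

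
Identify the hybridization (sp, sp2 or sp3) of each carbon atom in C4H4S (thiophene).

Each carbon atom is sp2: 3 σ bonds, plus one π bond, 3 electron-density regions.

sp²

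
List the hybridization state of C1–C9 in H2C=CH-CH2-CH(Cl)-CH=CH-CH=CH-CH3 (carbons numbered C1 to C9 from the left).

C1 sp2, C2 sp2, C3 sp3, C4 sp3, C5 sp2, C6 sp2, C7 sp2, C8 sp2, C9 sp3

C1 (3 σ bonds, plus one π bond) has steric number 3: sp2.
C2: 3 σ bonds, plus one π bond — 3 electron domains, sp2.
C3 (4 σ bonds) has steric number 4: sp3.
C4 carries 4 σ bonds, giving a steric number of 4, so it is sp3.
C5: 3 σ bonds, plus one π bond; 3 regions of electron density → sp2.
C6 (3 σ bonds, plus one π bond) has steric number 3: sp2.
C7 carries 3 σ bonds, plus one π bond, giving a steric number of 3, so it is sp2.
C8 carries 3 σ bonds, plus one π bond, giving a steric number of 3, so it is sp2.
C9 (4 σ bonds) has steric number 4: sp3.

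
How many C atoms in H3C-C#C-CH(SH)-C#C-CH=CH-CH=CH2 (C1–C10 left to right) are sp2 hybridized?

4

C1: sp3
C2: sp
C3: sp
C4: sp3
C5: sp
C6: sp
C7: sp2 ✓
C8: sp2 ✓
C9: sp2 ✓
C10: sp2 ✓
C7, C8, C9, C10 → 4 sp2 carbons.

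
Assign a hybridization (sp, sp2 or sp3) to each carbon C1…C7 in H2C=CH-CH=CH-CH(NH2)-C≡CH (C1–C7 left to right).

C1 sp2, C2 sp2, C3 sp2, C4 sp2, C5 sp3, C6 sp, C7 sp

C1: 3 σ bonds, plus one π bond — 3 electron domains, sp2.
C2 has 3 σ bonds, plus one π bond: steric number 3 → sp2.
C3: 3 σ bonds, plus one π bond — 3 electron domains, sp2.
C4 carries 3 σ bonds, plus one π bond, giving a steric number of 3, so it is sp2.
C5 (4 σ bonds) has steric number 4: sp3.
C6 — 2 σ bonds, plus two π bonds. Steric number 2, so sp.
C7 (2 σ bonds, plus two π bonds) has steric number 2: sp.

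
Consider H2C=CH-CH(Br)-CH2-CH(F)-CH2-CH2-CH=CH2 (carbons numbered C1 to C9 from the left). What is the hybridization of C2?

C2 carries 3 σ bonds, plus one π bond, giving a steric number of 3, so it is sp2.

sp2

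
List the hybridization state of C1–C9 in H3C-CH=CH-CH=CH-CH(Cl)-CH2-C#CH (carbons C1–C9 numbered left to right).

C1 sp3, C2 sp2, C3 sp2, C4 sp2, C5 sp2, C6 sp3, C7 sp3, C8 sp, C9 sp

C1: 4 σ bonds — 4 electron domains, sp3.
C2 (3 σ bonds, plus one π bond) has steric number 3: sp2.
C3 carries 3 σ bonds, plus one π bond, giving a steric number of 3, so it is sp2.
C4 is sp2: 3 σ bonds, plus one π bond, 3 electron-density regions.
C5 carries 3 σ bonds, plus one π bond, giving a steric number of 3, so it is sp2.
C6 carries 4 σ bonds, giving a steric number of 4, so it is sp3.
C7: 4 σ bonds — 4 electron domains, sp3.
C8 — 2 σ bonds, plus two π bonds. Steric number 2, so sp.
C9 is sp: 2 σ bonds, plus two π bonds, 2 electron-density regions.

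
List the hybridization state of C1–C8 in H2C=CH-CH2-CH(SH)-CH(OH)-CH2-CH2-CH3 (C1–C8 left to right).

C1 sp2, C2 sp2, C3 sp3, C4 sp3, C5 sp3, C6 sp3, C7 sp3, C8 sp3

C1 — 3 σ bonds, plus one π bond. Steric number 3, so sp2.
C2 — 3 σ bonds, plus one π bond. Steric number 3, so sp2.
C3 is sp3: 4 σ bonds, 4 electron-density regions.
C4: 4 σ bonds — 4 electron domains, sp3.
C5 (4 σ bonds) has steric number 4: sp3.
C6: 4 σ bonds; 4 regions of electron density → sp3.
C7: 4 σ bonds; 4 regions of electron density → sp3.
C8 carries 4 σ bonds, giving a steric number of 4, so it is sp3.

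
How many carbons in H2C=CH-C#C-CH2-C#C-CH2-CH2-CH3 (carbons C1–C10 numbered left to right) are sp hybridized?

C1: sp2
C2: sp2
C3: sp ✓
C4: sp ✓
C5: sp3
C6: sp ✓
C7: sp ✓
C8: sp3
C9: sp3
C10: sp3
C3, C4, C6, C7 → 4 sp carbons.

4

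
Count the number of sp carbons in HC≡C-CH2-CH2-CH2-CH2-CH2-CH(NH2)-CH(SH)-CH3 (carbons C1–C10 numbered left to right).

C1: sp ✓
C2: sp ✓
C3: sp3
C4: sp3
C5: sp3
C6: sp3
C7: sp3
C8: sp3
C9: sp3
C10: sp3
C1, C2 → 2 sp carbons.

2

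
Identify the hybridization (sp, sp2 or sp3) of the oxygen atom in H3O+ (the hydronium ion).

Three σ bonds + one lone pair = steric number 4 → sp3.

sp3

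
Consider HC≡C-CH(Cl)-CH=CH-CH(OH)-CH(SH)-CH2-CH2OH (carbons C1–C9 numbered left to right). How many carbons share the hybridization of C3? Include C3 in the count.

C3 is sp3 (only σ bonds).
C1: sp
C2: sp
C3: sp3 ✓
C4: sp2
C5: sp2
C6: sp3 ✓
C7: sp3 ✓
C8: sp3 ✓
C9: sp3 ✓
5 carbons are sp3.

5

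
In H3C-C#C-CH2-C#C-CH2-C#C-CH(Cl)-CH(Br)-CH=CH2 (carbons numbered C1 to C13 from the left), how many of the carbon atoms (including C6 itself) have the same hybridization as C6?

C6 is sp (two π bonds).
C1: sp3
C2: sp ✓
C3: sp ✓
C4: sp3
C5: sp ✓
C6: sp ✓
C7: sp3
C8: sp ✓
C9: sp ✓
C10: sp3
C11: sp3
C12: sp2
C13: sp2
6 carbons are sp.

6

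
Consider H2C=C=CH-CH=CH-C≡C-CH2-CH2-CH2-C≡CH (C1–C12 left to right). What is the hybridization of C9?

sp3

C9 is sp3: 4 σ bonds, 4 electron-density regions.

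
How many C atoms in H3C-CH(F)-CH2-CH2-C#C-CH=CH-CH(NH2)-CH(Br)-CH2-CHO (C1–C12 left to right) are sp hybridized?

2

C1: sp3
C2: sp3
C3: sp3
C4: sp3
C5: sp ✓
C6: sp ✓
C7: sp2
C8: sp2
C9: sp3
C10: sp3
C11: sp3
C12: sp2
C5, C6 → 2 sp carbons.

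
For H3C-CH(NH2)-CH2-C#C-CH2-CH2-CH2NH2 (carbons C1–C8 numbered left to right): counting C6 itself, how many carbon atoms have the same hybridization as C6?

6

C6 is sp3 (only σ bonds).
C1: sp3 ✓
C2: sp3 ✓
C3: sp3 ✓
C4: sp
C5: sp
C6: sp3 ✓
C7: sp3 ✓
C8: sp3 ✓
6 carbons are sp3.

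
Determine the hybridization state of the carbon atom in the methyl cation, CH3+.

Three σ bonds to H, empty p orbital → sp2, trigonal planar.

sp2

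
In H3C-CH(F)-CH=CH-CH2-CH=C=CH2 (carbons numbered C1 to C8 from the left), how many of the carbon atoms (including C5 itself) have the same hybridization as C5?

3

C5 is sp3 (only σ bonds).
C1: sp3 ✓
C2: sp3 ✓
C3: sp2
C4: sp2
C5: sp3 ✓
C6: sp2
C7: sp
C8: sp2
3 carbons are sp3.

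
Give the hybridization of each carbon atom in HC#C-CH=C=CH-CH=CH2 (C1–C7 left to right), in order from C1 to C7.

C1: 2 σ bonds, plus two π bonds — 2 electron domains, sp.
C2 carries 2 σ bonds, plus two π bonds, giving a steric number of 2, so it is sp.
C3 has 3 σ bonds, plus one π bond: steric number 3 → sp2.
C4: 2 σ bonds, plus two π bonds — 2 electron domains, sp.
C5 (3 σ bonds, plus one π bond) has steric number 3: sp2.
C6 is sp2: 3 σ bonds, plus one π bond, 3 electron-density regions.
C7 is sp2: 3 σ bonds, plus one π bond, 3 electron-density regions.

C1 sp, C2 sp, C3 sp2, C4 sp, C5 sp2, C6 sp2, C7 sp2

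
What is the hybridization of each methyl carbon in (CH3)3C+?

sp3

Each methyl carbon has 4 σ bonds: steric number 4 → sp3.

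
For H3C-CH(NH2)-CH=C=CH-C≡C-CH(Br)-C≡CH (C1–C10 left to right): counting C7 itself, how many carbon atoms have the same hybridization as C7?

C7 is sp (two π bonds).
C1: sp3
C2: sp3
C3: sp2
C4: sp ✓
C5: sp2
C6: sp ✓
C7: sp ✓
C8: sp3
C9: sp ✓
C10: sp ✓
5 carbons are sp.

5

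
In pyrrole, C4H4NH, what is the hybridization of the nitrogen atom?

sp2

N has three σ bonds; its lone pair occupies the p orbital and is part of the aromatic π system, so N is sp2 (not the sp3 a naive steric count of 4 would give).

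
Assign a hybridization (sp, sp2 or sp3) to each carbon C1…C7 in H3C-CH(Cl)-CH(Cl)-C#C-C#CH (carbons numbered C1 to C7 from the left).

C1 (4 σ bonds) has steric number 4: sp3.
C2 carries 4 σ bonds, giving a steric number of 4, so it is sp3.
C3 (4 σ bonds) has steric number 4: sp3.
C4 (2 σ bonds, plus two π bonds) has steric number 2: sp.
C5: 2 σ bonds, plus two π bonds; 2 regions of electron density → sp.
C6: 2 σ bonds, plus two π bonds; 2 regions of electron density → sp.
C7 (2 σ bonds, plus two π bonds) has steric number 2: sp.

C1 sp3, C2 sp3, C3 sp3, C4 sp, C5 sp, C6 sp, C7 sp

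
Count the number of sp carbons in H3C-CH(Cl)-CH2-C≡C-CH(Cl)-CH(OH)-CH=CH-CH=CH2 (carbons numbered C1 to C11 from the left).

2

C1: sp3
C2: sp3
C3: sp3
C4: sp ✓
C5: sp ✓
C6: sp3
C7: sp3
C8: sp2
C9: sp2
C10: sp2
C11: sp2
C4, C5 → 2 sp carbons.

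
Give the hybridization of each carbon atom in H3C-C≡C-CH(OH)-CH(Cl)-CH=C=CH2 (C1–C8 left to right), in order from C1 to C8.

C1 (4 σ bonds) has steric number 4: sp3.
C2: 2 σ bonds, plus two π bonds; 2 regions of electron density → sp.
C3 has 2 σ bonds, plus two π bonds: steric number 2 → sp.
C4 has 4 σ bonds: steric number 4 → sp3.
C5 — 4 σ bonds. Steric number 4, so sp3.
C6 carries 3 σ bonds, plus one π bond, giving a steric number of 3, so it is sp2.
C7 carries 2 σ bonds, plus two π bonds, giving a steric number of 2, so it is sp.
C8 has 3 σ bonds, plus one π bond: steric number 3 → sp2.

C1 sp3, C2 sp, C3 sp, C4 sp3, C5 sp3, C6 sp2, C7 sp, C8 sp2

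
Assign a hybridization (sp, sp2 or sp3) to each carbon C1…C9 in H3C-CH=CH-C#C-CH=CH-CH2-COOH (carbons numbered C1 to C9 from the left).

C1 sp3, C2 sp2, C3 sp2, C4 sp, C5 sp, C6 sp2, C7 sp2, C8 sp3, C9 sp2

C1 carries 4 σ bonds, giving a steric number of 4, so it is sp3.
C2 is sp2: 3 σ bonds, plus one π bond, 3 electron-density regions.
C3 is sp2: 3 σ bonds, plus one π bond, 3 electron-density regions.
C4 is sp: 2 σ bonds, plus two π bonds, 2 electron-density regions.
C5 (2 σ bonds, plus two π bonds) has steric number 2: sp.
C6: 3 σ bonds, plus one π bond; 3 regions of electron density → sp2.
C7 (3 σ bonds, plus one π bond) has steric number 3: sp2.
C8: 4 σ bonds; 4 regions of electron density → sp3.
C9: 3 σ bonds, plus one π bond — 3 electron domains, sp2.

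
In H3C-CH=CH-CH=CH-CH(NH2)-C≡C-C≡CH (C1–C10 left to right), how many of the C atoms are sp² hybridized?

C1: sp3
C2: sp2 ✓
C3: sp2 ✓
C4: sp2 ✓
C5: sp2 ✓
C6: sp3
C7: sp
C8: sp
C9: sp
C10: sp
C2, C3, C4, C5 → 4 sp2 carbons.

4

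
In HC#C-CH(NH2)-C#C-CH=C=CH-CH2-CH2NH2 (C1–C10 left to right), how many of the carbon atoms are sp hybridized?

C1: sp ✓
C2: sp ✓
C3: sp3
C4: sp ✓
C5: sp ✓
C6: sp2
C7: sp ✓
C8: sp2
C9: sp3
C10: sp3
C1, C2, C4, C5, C7 → 5 sp carbons.

5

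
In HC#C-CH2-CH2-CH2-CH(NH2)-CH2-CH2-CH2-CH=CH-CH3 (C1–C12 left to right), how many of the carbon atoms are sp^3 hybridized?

C1: sp
C2: sp
C3: sp3 ✓
C4: sp3 ✓
C5: sp3 ✓
C6: sp3 ✓
C7: sp3 ✓
C8: sp3 ✓
C9: sp3 ✓
C10: sp2
C11: sp2
C12: sp3 ✓
C3, C4, C5, C6, C7, C8, C9, C12 → 8 sp3 carbons.

8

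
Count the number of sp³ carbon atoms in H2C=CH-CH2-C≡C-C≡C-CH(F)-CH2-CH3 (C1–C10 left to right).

C1: sp2
C2: sp2
C3: sp3 ✓
C4: sp
C5: sp
C6: sp
C7: sp
C8: sp3 ✓
C9: sp3 ✓
C10: sp3 ✓
C3, C8, C9, C10 → 4 sp3 carbons.

4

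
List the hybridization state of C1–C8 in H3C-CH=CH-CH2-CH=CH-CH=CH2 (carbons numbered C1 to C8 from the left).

C1 sp3, C2 sp2, C3 sp2, C4 sp3, C5 sp2, C6 sp2, C7 sp2, C8 sp2

C1: 4 σ bonds; 4 regions of electron density → sp3.
C2: 3 σ bonds, plus one π bond; 3 regions of electron density → sp2.
C3 carries 3 σ bonds, plus one π bond, giving a steric number of 3, so it is sp2.
C4: 4 σ bonds — 4 electron domains, sp3.
C5 is sp2: 3 σ bonds, plus one π bond, 3 electron-density regions.
C6 is sp2: 3 σ bonds, plus one π bond, 3 electron-density regions.
C7 (3 σ bonds, plus one π bond) has steric number 3: sp2.
C8 carries 3 σ bonds, plus one π bond, giving a steric number of 3, so it is sp2.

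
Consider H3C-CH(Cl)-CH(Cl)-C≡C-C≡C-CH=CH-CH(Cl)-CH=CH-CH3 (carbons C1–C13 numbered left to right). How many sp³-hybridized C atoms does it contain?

C1: sp3 ✓
C2: sp3 ✓
C3: sp3 ✓
C4: sp
C5: sp
C6: sp
C7: sp
C8: sp2
C9: sp2
C10: sp3 ✓
C11: sp2
C12: sp2
C13: sp3 ✓
C1, C2, C3, C10, C13 → 5 sp3 carbons.

5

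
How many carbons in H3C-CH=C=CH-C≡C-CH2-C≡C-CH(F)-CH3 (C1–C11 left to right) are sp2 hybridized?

C1: sp3
C2: sp2 ✓
C3: sp
C4: sp2 ✓
C5: sp
C6: sp
C7: sp3
C8: sp
C9: sp
C10: sp3
C11: sp3
C2, C4 → 2 sp2 carbons.

2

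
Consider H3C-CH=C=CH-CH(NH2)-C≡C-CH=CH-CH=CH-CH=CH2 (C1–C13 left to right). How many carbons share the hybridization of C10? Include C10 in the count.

C10 is sp2 (one π bond).
C1: sp3
C2: sp2 ✓
C3: sp
C4: sp2 ✓
C5: sp3
C6: sp
C7: sp
C8: sp2 ✓
C9: sp2 ✓
C10: sp2 ✓
C11: sp2 ✓
C12: sp2 ✓
C13: sp2 ✓
8 carbons are sp2.

8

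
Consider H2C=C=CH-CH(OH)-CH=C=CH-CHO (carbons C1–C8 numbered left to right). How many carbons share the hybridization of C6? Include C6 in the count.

2

C6 is sp (two π bonds).
C1: sp2
C2: sp ✓
C3: sp2
C4: sp3
C5: sp2
C6: sp ✓
C7: sp2
C8: sp2
2 carbons are sp.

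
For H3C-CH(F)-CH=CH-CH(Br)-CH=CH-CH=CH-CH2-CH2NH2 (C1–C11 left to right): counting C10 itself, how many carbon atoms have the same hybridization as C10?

5

C10 is sp3 (only σ bonds).
C1: sp3 ✓
C2: sp3 ✓
C3: sp2
C4: sp2
C5: sp3 ✓
C6: sp2
C7: sp2
C8: sp2
C9: sp2
C10: sp3 ✓
C11: sp3 ✓
5 carbons are sp3.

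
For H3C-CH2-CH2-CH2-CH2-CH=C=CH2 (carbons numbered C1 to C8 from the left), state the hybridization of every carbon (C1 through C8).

C1 — 4 σ bonds. Steric number 4, so sp3.
C2 — 4 σ bonds. Steric number 4, so sp3.
C3 has 4 σ bonds: steric number 4 → sp3.
C4 carries 4 σ bonds, giving a steric number of 4, so it is sp3.
C5: 4 σ bonds — 4 electron domains, sp3.
C6: 3 σ bonds, plus one π bond; 3 regions of electron density → sp2.
C7 carries 2 σ bonds, plus two π bonds, giving a steric number of 2, so it is sp.
C8: 3 σ bonds, plus one π bond; 3 regions of electron density → sp2.

C1 sp3, C2 sp3, C3 sp3, C4 sp3, C5 sp3, C6 sp2, C7 sp, C8 sp2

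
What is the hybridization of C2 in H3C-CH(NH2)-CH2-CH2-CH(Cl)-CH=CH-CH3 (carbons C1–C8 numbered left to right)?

C2 (4 σ bonds) has steric number 4: sp3.

sp3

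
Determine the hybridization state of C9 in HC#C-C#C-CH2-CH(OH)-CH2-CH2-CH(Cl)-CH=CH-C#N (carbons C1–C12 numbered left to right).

sp^3

C9: 4 σ bonds — 4 electron domains, sp3.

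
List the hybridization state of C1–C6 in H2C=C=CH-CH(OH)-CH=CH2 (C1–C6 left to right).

C1 has 3 σ bonds, plus one π bond: steric number 3 → sp2.
C2 is sp: 2 σ bonds, plus two π bonds, 2 electron-density regions.
C3: 3 σ bonds, plus one π bond; 3 regions of electron density → sp2.
C4: 4 σ bonds; 4 regions of electron density → sp3.
C5 carries 3 σ bonds, plus one π bond, giving a steric number of 3, so it is sp2.
C6 has 3 σ bonds, plus one π bond: steric number 3 → sp2.

C1 sp2, C2 sp, C3 sp2, C4 sp3, C5 sp2, C6 sp2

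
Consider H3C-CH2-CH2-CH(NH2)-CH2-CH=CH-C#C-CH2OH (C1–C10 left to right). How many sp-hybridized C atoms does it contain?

C1: sp3
C2: sp3
C3: sp3
C4: sp3
C5: sp3
C6: sp2
C7: sp2
C8: sp ✓
C9: sp ✓
C10: sp3
C8, C9 → 2 sp carbons.

2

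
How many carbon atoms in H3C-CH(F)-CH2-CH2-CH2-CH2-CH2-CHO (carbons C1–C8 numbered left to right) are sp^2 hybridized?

C1: sp3
C2: sp3
C3: sp3
C4: sp3
C5: sp3
C6: sp3
C7: sp3
C8: sp2 ✓
C8 → 1 sp2 carbon.

1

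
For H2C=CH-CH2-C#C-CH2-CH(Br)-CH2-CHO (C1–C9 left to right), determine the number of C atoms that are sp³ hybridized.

C1: sp2
C2: sp2
C3: sp3 ✓
C4: sp
C5: sp
C6: sp3 ✓
C7: sp3 ✓
C8: sp3 ✓
C9: sp2
C3, C6, C7, C8 → 4 sp3 carbons.

4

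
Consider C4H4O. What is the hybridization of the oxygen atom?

One O lone pair is in the aromatic π system (p orbital), the other is in an sp2 hybrid in the ring plane; O has two σ bonds + one in-plane lone pair → sp2.

sp2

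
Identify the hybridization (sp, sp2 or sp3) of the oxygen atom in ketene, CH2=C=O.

The oxygen atom: 1 σ bond and 2 lone pairs, plus one π bond; 3 regions of electron density → sp2.

sp2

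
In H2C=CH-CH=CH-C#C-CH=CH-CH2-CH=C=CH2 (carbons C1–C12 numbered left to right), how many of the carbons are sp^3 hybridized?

1

C1: sp2
C2: sp2
C3: sp2
C4: sp2
C5: sp
C6: sp
C7: sp2
C8: sp2
C9: sp3 ✓
C10: sp2
C11: sp
C12: sp2
C9 → 1 sp3 carbon.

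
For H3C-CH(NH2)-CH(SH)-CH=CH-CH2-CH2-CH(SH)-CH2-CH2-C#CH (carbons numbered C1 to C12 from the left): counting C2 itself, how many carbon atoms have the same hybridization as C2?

8

C2 is sp3 (only σ bonds).
C1: sp3 ✓
C2: sp3 ✓
C3: sp3 ✓
C4: sp2
C5: sp2
C6: sp3 ✓
C7: sp3 ✓
C8: sp3 ✓
C9: sp3 ✓
C10: sp3 ✓
C11: sp
C12: sp
8 carbons are sp3.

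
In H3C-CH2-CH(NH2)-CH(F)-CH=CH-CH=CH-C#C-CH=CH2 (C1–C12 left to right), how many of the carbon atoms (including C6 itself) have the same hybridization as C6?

6

C6 is sp2 (one π bond).
C1: sp3
C2: sp3
C3: sp3
C4: sp3
C5: sp2 ✓
C6: sp2 ✓
C7: sp2 ✓
C8: sp2 ✓
C9: sp
C10: sp
C11: sp2 ✓
C12: sp2 ✓
6 carbons are sp2.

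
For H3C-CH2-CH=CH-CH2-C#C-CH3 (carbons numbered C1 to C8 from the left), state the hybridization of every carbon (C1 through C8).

C1 is sp3: 4 σ bonds, 4 electron-density regions.
C2: 4 σ bonds — 4 electron domains, sp3.
C3: 3 σ bonds, plus one π bond — 3 electron domains, sp2.
C4 carries 3 σ bonds, plus one π bond, giving a steric number of 3, so it is sp2.
C5: 4 σ bonds; 4 regions of electron density → sp3.
C6: 2 σ bonds, plus two π bonds; 2 regions of electron density → sp.
C7 is sp: 2 σ bonds, plus two π bonds, 2 electron-density regions.
C8 has 4 σ bonds: steric number 4 → sp3.

C1 sp3, C2 sp3, C3 sp2, C4 sp2, C5 sp3, C6 sp, C7 sp, C8 sp3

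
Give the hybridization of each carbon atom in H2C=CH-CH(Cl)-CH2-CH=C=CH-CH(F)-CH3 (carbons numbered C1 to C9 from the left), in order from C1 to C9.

C1 sp2, C2 sp2, C3 sp3, C4 sp3, C5 sp2, C6 sp, C7 sp2, C8 sp3, C9 sp3

C1 (3 σ bonds, plus one π bond) has steric number 3: sp2.
C2 is sp2: 3 σ bonds, plus one π bond, 3 electron-density regions.
C3 (4 σ bonds) has steric number 4: sp3.
C4: 4 σ bonds; 4 regions of electron density → sp3.
C5: 3 σ bonds, plus one π bond; 3 regions of electron density → sp2.
C6 — 2 σ bonds, plus two π bonds. Steric number 2, so sp.
C7 has 3 σ bonds, plus one π bond: steric number 3 → sp2.
C8: 4 σ bonds; 4 regions of electron density → sp3.
C9 — 4 σ bonds. Steric number 4, so sp3.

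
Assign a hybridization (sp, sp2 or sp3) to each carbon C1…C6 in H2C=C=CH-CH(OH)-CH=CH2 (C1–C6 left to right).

C1 sp2, C2 sp, C3 sp2, C4 sp3, C5 sp2, C6 sp2

C1 has 3 σ bonds, plus one π bond: steric number 3 → sp2.
C2: 2 σ bonds, plus two π bonds — 2 electron domains, sp.
C3 is sp2: 3 σ bonds, plus one π bond, 3 electron-density regions.
C4 — 4 σ bonds. Steric number 4, so sp3.
C5 is sp2: 3 σ bonds, plus one π bond, 3 electron-density regions.
C6 is sp2: 3 σ bonds, plus one π bond, 3 electron-density regions.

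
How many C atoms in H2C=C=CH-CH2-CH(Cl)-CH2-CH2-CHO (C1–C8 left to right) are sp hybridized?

1

C1: sp2
C2: sp ✓
C3: sp2
C4: sp3
C5: sp3
C6: sp3
C7: sp3
C8: sp2
C2 → 1 sp carbon.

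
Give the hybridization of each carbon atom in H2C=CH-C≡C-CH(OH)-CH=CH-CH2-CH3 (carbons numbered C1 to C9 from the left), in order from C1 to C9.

C1 sp2, C2 sp2, C3 sp, C4 sp, C5 sp3, C6 sp2, C7 sp2, C8 sp3, C9 sp3

C1 — 3 σ bonds, plus one π bond. Steric number 3, so sp2.
C2 (3 σ bonds, plus one π bond) has steric number 3: sp2.
C3 is sp: 2 σ bonds, plus two π bonds, 2 electron-density regions.
C4 carries 2 σ bonds, plus two π bonds, giving a steric number of 2, so it is sp.
C5 is sp3: 4 σ bonds, 4 electron-density regions.
C6 — 3 σ bonds, plus one π bond. Steric number 3, so sp2.
C7: 3 σ bonds, plus one π bond; 3 regions of electron density → sp2.
C8: 4 σ bonds; 4 regions of electron density → sp3.
C9 carries 4 σ bonds, giving a steric number of 4, so it is sp3.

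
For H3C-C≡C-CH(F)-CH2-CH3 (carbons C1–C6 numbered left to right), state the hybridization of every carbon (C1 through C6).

C1 has 4 σ bonds: steric number 4 → sp3.
C2 is sp: 2 σ bonds, plus two π bonds, 2 electron-density regions.
C3: 2 σ bonds, plus two π bonds — 2 electron domains, sp.
C4: 4 σ bonds — 4 electron domains, sp3.
C5 carries 4 σ bonds, giving a steric number of 4, so it is sp3.
C6 is sp3: 4 σ bonds, 4 electron-density regions.

C1 sp3, C2 sp, C3 sp, C4 sp3, C5 sp3, C6 sp3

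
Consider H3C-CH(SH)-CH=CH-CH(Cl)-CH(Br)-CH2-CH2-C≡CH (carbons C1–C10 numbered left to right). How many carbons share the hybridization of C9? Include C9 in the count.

2

C9 is sp (two π bonds).
C1: sp3
C2: sp3
C3: sp2
C4: sp2
C5: sp3
C6: sp3
C7: sp3
C8: sp3
C9: sp ✓
C10: sp ✓
2 carbons are sp.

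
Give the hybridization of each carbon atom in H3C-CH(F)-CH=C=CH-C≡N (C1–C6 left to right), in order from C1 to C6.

C1 — 4 σ bonds. Steric number 4, so sp3.
C2: 4 σ bonds; 4 regions of electron density → sp3.
C3 is sp2: 3 σ bonds, plus one π bond, 3 electron-density regions.
C4: 2 σ bonds, plus two π bonds — 2 electron domains, sp.
C5 carries 3 σ bonds, plus one π bond, giving a steric number of 3, so it is sp2.
C6 has 2 σ bonds, plus two π bonds: steric number 2 → sp.

C1 sp3, C2 sp3, C3 sp2, C4 sp, C5 sp2, C6 sp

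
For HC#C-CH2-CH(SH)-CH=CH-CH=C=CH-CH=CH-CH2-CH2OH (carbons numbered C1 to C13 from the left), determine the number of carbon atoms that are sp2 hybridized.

C1: sp
C2: sp
C3: sp3
C4: sp3
C5: sp2 ✓
C6: sp2 ✓
C7: sp2 ✓
C8: sp
C9: sp2 ✓
C10: sp2 ✓
C11: sp2 ✓
C12: sp3
C13: sp3
C5, C6, C7, C9, C10, C11 → 6 sp2 carbons.

6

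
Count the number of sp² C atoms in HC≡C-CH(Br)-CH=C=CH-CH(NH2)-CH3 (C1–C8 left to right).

2

C1: sp
C2: sp
C3: sp3
C4: sp2 ✓
C5: sp
C6: sp2 ✓
C7: sp3
C8: sp3
C4, C6 → 2 sp2 carbons.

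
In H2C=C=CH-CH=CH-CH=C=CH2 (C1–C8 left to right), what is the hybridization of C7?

C7 has 2 σ bonds, plus two π bonds: steric number 2 → sp.

sp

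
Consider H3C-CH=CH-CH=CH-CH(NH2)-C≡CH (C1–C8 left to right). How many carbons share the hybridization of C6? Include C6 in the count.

2

C6 is sp3 (only σ bonds).
C1: sp3 ✓
C2: sp2
C3: sp2
C4: sp2
C5: sp2
C6: sp3 ✓
C7: sp
C8: sp
2 carbons are sp3.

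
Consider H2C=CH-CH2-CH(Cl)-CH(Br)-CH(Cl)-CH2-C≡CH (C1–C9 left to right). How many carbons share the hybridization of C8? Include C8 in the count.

C8 is sp (two π bonds).
C1: sp2
C2: sp2
C3: sp3
C4: sp3
C5: sp3
C6: sp3
C7: sp3
C8: sp ✓
C9: sp ✓
2 carbons are sp.

2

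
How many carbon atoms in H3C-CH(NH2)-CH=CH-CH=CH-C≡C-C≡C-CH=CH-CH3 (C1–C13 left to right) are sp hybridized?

C1: sp3
C2: sp3
C3: sp2
C4: sp2
C5: sp2
C6: sp2
C7: sp ✓
C8: sp ✓
C9: sp ✓
C10: sp ✓
C11: sp2
C12: sp2
C13: sp3
C7, C8, C9, C10 → 4 sp carbons.

4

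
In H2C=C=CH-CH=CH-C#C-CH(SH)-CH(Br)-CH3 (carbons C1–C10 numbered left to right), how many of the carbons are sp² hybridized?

4

C1: sp2 ✓
C2: sp
C3: sp2 ✓
C4: sp2 ✓
C5: sp2 ✓
C6: sp
C7: sp
C8: sp3
C9: sp3
C10: sp3
C1, C3, C4, C5 → 4 sp2 carbons.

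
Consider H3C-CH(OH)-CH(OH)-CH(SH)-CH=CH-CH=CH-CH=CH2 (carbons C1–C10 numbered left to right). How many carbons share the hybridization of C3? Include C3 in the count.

C3 is sp3 (only σ bonds).
C1: sp3 ✓
C2: sp3 ✓
C3: sp3 ✓
C4: sp3 ✓
C5: sp2
C6: sp2
C7: sp2
C8: sp2
C9: sp2
C10: sp2
4 carbons are sp3.

4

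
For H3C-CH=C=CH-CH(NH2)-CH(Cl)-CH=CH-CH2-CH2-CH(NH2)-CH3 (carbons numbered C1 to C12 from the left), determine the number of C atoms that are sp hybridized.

C1: sp3
C2: sp2
C3: sp ✓
C4: sp2
C5: sp3
C6: sp3
C7: sp2
C8: sp2
C9: sp3
C10: sp3
C11: sp3
C12: sp3
C3 → 1 sp carbon.

1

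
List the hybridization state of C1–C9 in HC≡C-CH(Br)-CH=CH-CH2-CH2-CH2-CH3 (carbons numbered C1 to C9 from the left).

C1 sp, C2 sp, C3 sp3, C4 sp2, C5 sp2, C6 sp3, C7 sp3, C8 sp3, C9 sp3

C1 has 2 σ bonds, plus two π bonds: steric number 2 → sp.
C2 — 2 σ bonds, plus two π bonds. Steric number 2, so sp.
C3: 4 σ bonds — 4 electron domains, sp3.
C4 — 3 σ bonds, plus one π bond. Steric number 3, so sp2.
C5 — 3 σ bonds, plus one π bond. Steric number 3, so sp2.
C6 carries 4 σ bonds, giving a steric number of 4, so it is sp3.
C7 carries 4 σ bonds, giving a steric number of 4, so it is sp3.
C8 is sp3: 4 σ bonds, 4 electron-density regions.
C9: 4 σ bonds — 4 electron domains, sp3.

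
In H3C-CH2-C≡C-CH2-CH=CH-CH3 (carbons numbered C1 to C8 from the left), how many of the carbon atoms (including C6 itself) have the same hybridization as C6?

C6 is sp2 (one π bond).
C1: sp3
C2: sp3
C3: sp
C4: sp
C5: sp3
C6: sp2 ✓
C7: sp2 ✓
C8: sp3
2 carbons are sp2.

2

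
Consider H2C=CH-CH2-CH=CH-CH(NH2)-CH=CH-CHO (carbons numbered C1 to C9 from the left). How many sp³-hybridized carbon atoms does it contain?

C1: sp2
C2: sp2
C3: sp3 ✓
C4: sp2
C5: sp2
C6: sp3 ✓
C7: sp2
C8: sp2
C9: sp2
C3, C6 → 2 sp3 carbons.

2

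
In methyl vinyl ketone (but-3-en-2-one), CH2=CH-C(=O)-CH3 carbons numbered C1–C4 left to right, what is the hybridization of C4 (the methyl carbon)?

sp^3

C4 (the methyl carbon) is sp3: 4 σ bonds, 4 electron-density regions.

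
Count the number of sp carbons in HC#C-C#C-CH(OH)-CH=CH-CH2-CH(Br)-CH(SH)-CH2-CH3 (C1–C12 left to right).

C1: sp ✓
C2: sp ✓
C3: sp ✓
C4: sp ✓
C5: sp3
C6: sp2
C7: sp2
C8: sp3
C9: sp3
C10: sp3
C11: sp3
C12: sp3
C1, C2, C3, C4 → 4 sp carbons.

4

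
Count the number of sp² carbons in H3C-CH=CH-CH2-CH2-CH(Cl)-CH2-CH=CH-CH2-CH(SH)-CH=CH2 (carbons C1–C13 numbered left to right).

6

C1: sp3
C2: sp2 ✓
C3: sp2 ✓
C4: sp3
C5: sp3
C6: sp3
C7: sp3
C8: sp2 ✓
C9: sp2 ✓
C10: sp3
C11: sp3
C12: sp2 ✓
C13: sp2 ✓
C2, C3, C8, C9, C12, C13 → 6 sp2 carbons.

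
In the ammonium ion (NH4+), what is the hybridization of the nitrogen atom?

Four σ bonds, no lone pair → sp3, tetrahedral.

sp³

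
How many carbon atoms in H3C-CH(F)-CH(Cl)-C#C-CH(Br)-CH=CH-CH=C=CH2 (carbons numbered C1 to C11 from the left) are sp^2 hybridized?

4

C1: sp3
C2: sp3
C3: sp3
C4: sp
C5: sp
C6: sp3
C7: sp2 ✓
C8: sp2 ✓
C9: sp2 ✓
C10: sp
C11: sp2 ✓
C7, C8, C9, C11 → 4 sp2 carbons.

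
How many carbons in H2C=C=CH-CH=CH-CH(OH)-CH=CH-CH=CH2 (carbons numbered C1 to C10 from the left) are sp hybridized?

1

C1: sp2
C2: sp ✓
C3: sp2
C4: sp2
C5: sp2
C6: sp3
C7: sp2
C8: sp2
C9: sp2
C10: sp2
C2 → 1 sp carbon.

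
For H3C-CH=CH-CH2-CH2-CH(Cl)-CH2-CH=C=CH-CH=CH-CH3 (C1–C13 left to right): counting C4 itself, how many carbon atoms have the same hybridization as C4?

C4 is sp3 (only σ bonds).
C1: sp3 ✓
C2: sp2
C3: sp2
C4: sp3 ✓
C5: sp3 ✓
C6: sp3 ✓
C7: sp3 ✓
C8: sp2
C9: sp
C10: sp2
C11: sp2
C12: sp2
C13: sp3 ✓
6 carbons are sp3.

6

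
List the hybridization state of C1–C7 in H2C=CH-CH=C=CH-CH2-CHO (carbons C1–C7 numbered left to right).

C1: 3 σ bonds, plus one π bond; 3 regions of electron density → sp2.
C2 (3 σ bonds, plus one π bond) has steric number 3: sp2.
C3 carries 3 σ bonds, plus one π bond, giving a steric number of 3, so it is sp2.
C4 — 2 σ bonds, plus two π bonds. Steric number 2, so sp.
C5 has 3 σ bonds, plus one π bond: steric number 3 → sp2.
C6: 4 σ bonds; 4 regions of electron density → sp3.
C7 (3 σ bonds, plus one π bond) has steric number 3: sp2.

C1 sp2, C2 sp2, C3 sp2, C4 sp, C5 sp2, C6 sp3, C7 sp2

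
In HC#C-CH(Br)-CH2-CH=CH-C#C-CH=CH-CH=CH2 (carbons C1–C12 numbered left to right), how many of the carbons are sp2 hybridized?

C1: sp
C2: sp
C3: sp3
C4: sp3
C5: sp2 ✓
C6: sp2 ✓
C7: sp
C8: sp
C9: sp2 ✓
C10: sp2 ✓
C11: sp2 ✓
C12: sp2 ✓
C5, C6, C9, C10, C11, C12 → 6 sp2 carbons.

6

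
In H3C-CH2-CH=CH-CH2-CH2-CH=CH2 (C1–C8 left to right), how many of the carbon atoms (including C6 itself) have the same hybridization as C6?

C6 is sp3 (only σ bonds).
C1: sp3 ✓
C2: sp3 ✓
C3: sp2
C4: sp2
C5: sp3 ✓
C6: sp3 ✓
C7: sp2
C8: sp2
4 carbons are sp3.

4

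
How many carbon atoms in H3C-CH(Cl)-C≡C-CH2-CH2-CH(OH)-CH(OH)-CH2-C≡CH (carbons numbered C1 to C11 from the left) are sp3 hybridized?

7

C1: sp3 ✓
C2: sp3 ✓
C3: sp
C4: sp
C5: sp3 ✓
C6: sp3 ✓
C7: sp3 ✓
C8: sp3 ✓
C9: sp3 ✓
C10: sp
C11: sp
C1, C2, C5, C6, C7, C8, C9 → 7 sp3 carbons.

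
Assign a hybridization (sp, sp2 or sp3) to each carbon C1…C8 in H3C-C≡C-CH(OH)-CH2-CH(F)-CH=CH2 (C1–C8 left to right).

C1: 4 σ bonds — 4 electron domains, sp3.
C2: 2 σ bonds, plus two π bonds; 2 regions of electron density → sp.
C3 (2 σ bonds, plus two π bonds) has steric number 2: sp.
C4 carries 4 σ bonds, giving a steric number of 4, so it is sp3.
C5 (4 σ bonds) has steric number 4: sp3.
C6 (4 σ bonds) has steric number 4: sp3.
C7 has 3 σ bonds, plus one π bond: steric number 3 → sp2.
C8: 3 σ bonds, plus one π bond; 3 regions of electron density → sp2.

C1 sp3, C2 sp, C3 sp, C4 sp3, C5 sp3, C6 sp3, C7 sp2, C8 sp2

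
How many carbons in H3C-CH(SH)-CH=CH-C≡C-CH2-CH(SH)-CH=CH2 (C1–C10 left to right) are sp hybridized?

2

C1: sp3
C2: sp3
C3: sp2
C4: sp2
C5: sp ✓
C6: sp ✓
C7: sp3
C8: sp3
C9: sp2
C10: sp2
C5, C6 → 2 sp carbons.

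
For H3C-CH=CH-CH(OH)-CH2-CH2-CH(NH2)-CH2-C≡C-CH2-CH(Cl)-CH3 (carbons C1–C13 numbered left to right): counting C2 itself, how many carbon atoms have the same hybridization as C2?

C2 is sp2 (one π bond).
C1: sp3
C2: sp2 ✓
C3: sp2 ✓
C4: sp3
C5: sp3
C6: sp3
C7: sp3
C8: sp3
C9: sp
C10: sp
C11: sp3
C12: sp3
C13: sp3
2 carbons are sp2.

2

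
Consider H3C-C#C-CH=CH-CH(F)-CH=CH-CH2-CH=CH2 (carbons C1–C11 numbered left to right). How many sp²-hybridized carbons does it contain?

6

C1: sp3
C2: sp
C3: sp
C4: sp2 ✓
C5: sp2 ✓
C6: sp3
C7: sp2 ✓
C8: sp2 ✓
C9: sp3
C10: sp2 ✓
C11: sp2 ✓
C4, C5, C7, C8, C10, C11 → 6 sp2 carbons.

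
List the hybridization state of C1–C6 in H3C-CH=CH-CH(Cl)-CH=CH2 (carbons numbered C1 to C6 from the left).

C1 sp3, C2 sp2, C3 sp2, C4 sp3, C5 sp2, C6 sp2

C1 has 4 σ bonds: steric number 4 → sp3.
C2: 3 σ bonds, plus one π bond; 3 regions of electron density → sp2.
C3: 3 σ bonds, plus one π bond — 3 electron domains, sp2.
C4 (4 σ bonds) has steric number 4: sp3.
C5: 3 σ bonds, plus one π bond; 3 regions of electron density → sp2.
C6: 3 σ bonds, plus one π bond — 3 electron domains, sp2.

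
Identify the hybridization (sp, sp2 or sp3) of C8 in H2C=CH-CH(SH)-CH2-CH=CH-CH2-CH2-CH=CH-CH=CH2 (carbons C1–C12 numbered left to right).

sp^3

C8 has 4 σ bonds: steric number 4 → sp3.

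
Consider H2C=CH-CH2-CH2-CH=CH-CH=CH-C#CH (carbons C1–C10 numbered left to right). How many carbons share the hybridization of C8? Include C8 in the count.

C8 is sp2 (one π bond).
C1: sp2 ✓
C2: sp2 ✓
C3: sp3
C4: sp3
C5: sp2 ✓
C6: sp2 ✓
C7: sp2 ✓
C8: sp2 ✓
C9: sp
C10: sp
6 carbons are sp2.

6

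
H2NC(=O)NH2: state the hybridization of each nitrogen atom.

sp²

Both N lone pairs are conjugated with the C=O; planar sp2.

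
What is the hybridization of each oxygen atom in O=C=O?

sp²

One σ bond + two lone pairs = steric number 3 → sp2.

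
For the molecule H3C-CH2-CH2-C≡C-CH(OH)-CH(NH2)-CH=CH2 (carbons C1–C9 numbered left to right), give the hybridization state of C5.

C5 is sp: 2 σ bonds, plus two π bonds, 2 electron-density regions.

sp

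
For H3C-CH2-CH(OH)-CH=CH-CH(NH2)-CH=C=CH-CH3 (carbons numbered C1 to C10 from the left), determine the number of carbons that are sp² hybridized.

C1: sp3
C2: sp3
C3: sp3
C4: sp2 ✓
C5: sp2 ✓
C6: sp3
C7: sp2 ✓
C8: sp
C9: sp2 ✓
C10: sp3
C4, C5, C7, C9 → 4 sp2 carbons.

4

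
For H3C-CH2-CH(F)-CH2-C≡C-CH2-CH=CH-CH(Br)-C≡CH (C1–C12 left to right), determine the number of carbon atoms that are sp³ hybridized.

6

C1: sp3 ✓
C2: sp3 ✓
C3: sp3 ✓
C4: sp3 ✓
C5: sp
C6: sp
C7: sp3 ✓
C8: sp2
C9: sp2
C10: sp3 ✓
C11: sp
C12: sp
C1, C2, C3, C4, C7, C10 → 6 sp3 carbons.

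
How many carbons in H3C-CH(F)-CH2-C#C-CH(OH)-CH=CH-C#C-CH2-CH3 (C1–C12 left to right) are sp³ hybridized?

C1: sp3 ✓
C2: sp3 ✓
C3: sp3 ✓
C4: sp
C5: sp
C6: sp3 ✓
C7: sp2
C8: sp2
C9: sp
C10: sp
C11: sp3 ✓
C12: sp3 ✓
C1, C2, C3, C6, C11, C12 → 6 sp3 carbons.

6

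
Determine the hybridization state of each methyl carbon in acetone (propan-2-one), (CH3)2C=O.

sp3

Each methyl carbon: 4 σ bonds — 4 electron domains, sp3.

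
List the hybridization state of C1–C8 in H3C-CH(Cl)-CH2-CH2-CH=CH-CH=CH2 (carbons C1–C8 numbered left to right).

C1 (4 σ bonds) has steric number 4: sp3.
C2 is sp3: 4 σ bonds, 4 electron-density regions.
C3 is sp3: 4 σ bonds, 4 electron-density regions.
C4 (4 σ bonds) has steric number 4: sp3.
C5: 3 σ bonds, plus one π bond; 3 regions of electron density → sp2.
C6 — 3 σ bonds, plus one π bond. Steric number 3, so sp2.
C7: 3 σ bonds, plus one π bond — 3 electron domains, sp2.
C8 has 3 σ bonds, plus one π bond: steric number 3 → sp2.

C1 sp3, C2 sp3, C3 sp3, C4 sp3, C5 sp2, C6 sp2, C7 sp2, C8 sp2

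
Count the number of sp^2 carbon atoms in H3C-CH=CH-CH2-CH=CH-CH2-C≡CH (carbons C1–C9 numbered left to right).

C1: sp3
C2: sp2 ✓
C3: sp2 ✓
C4: sp3
C5: sp2 ✓
C6: sp2 ✓
C7: sp3
C8: sp
C9: sp
C2, C3, C5, C6 → 4 sp2 carbons.

4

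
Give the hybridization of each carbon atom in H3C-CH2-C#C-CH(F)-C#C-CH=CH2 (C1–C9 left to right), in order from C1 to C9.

C1 sp3, C2 sp3, C3 sp, C4 sp, C5 sp3, C6 sp, C7 sp, C8 sp2, C9 sp2

C1 is sp3: 4 σ bonds, 4 electron-density regions.
C2 is sp3: 4 σ bonds, 4 electron-density regions.
C3: 2 σ bonds, plus two π bonds; 2 regions of electron density → sp.
C4 — 2 σ bonds, plus two π bonds. Steric number 2, so sp.
C5 — 4 σ bonds. Steric number 4, so sp3.
C6: 2 σ bonds, plus two π bonds — 2 electron domains, sp.
C7 carries 2 σ bonds, plus two π bonds, giving a steric number of 2, so it is sp.
C8 is sp2: 3 σ bonds, plus one π bond, 3 electron-density regions.
C9 carries 3 σ bonds, plus one π bond, giving a steric number of 3, so it is sp2.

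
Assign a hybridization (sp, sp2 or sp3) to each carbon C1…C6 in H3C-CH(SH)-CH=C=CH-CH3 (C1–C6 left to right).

C1 sp3, C2 sp3, C3 sp2, C4 sp, C5 sp2, C6 sp3

C1 is sp3: 4 σ bonds, 4 electron-density regions.
C2 carries 4 σ bonds, giving a steric number of 4, so it is sp3.
C3 (3 σ bonds, plus one π bond) has steric number 3: sp2.
C4 carries 2 σ bonds, plus two π bonds, giving a steric number of 2, so it is sp.
C5 — 3 σ bonds, plus one π bond. Steric number 3, so sp2.
C6 has 4 σ bonds: steric number 4 → sp3.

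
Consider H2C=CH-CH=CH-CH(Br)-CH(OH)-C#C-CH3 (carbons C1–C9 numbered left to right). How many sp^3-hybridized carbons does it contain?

C1: sp2
C2: sp2
C3: sp2
C4: sp2
C5: sp3 ✓
C6: sp3 ✓
C7: sp
C8: sp
C9: sp3 ✓
C5, C6, C9 → 3 sp3 carbons.

3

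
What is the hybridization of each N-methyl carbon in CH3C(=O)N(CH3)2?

sp³

Each N-methyl carbon: 4 σ bonds; 4 regions of electron density → sp3.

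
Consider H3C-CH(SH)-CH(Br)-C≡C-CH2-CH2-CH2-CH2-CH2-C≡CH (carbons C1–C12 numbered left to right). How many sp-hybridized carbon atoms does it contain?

4

C1: sp3
C2: sp3
C3: sp3
C4: sp ✓
C5: sp ✓
C6: sp3
C7: sp3
C8: sp3
C9: sp3
C10: sp3
C11: sp ✓
C12: sp ✓
C4, C5, C11, C12 → 4 sp carbons.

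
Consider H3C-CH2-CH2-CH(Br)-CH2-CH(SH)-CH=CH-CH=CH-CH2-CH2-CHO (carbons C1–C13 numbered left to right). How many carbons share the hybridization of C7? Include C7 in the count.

C7 is sp2 (one π bond).
C1: sp3
C2: sp3
C3: sp3
C4: sp3
C5: sp3
C6: sp3
C7: sp2 ✓
C8: sp2 ✓
C9: sp2 ✓
C10: sp2 ✓
C11: sp3
C12: sp3
C13: sp2 ✓
5 carbons are sp2.

5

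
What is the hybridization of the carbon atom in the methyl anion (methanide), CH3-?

Three σ bonds + one lone pair = steric number 4 → sp3, pyramidal.

sp^3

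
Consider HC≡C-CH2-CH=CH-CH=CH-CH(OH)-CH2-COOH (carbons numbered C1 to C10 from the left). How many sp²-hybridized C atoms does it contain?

C1: sp
C2: sp
C3: sp3
C4: sp2 ✓
C5: sp2 ✓
C6: sp2 ✓
C7: sp2 ✓
C8: sp3
C9: sp3
C10: sp2 ✓
C4, C5, C6, C7, C10 → 5 sp2 carbons.

5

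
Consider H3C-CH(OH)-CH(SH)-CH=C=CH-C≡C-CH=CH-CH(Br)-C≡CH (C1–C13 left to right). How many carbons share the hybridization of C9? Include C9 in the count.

C9 is sp2 (one π bond).
C1: sp3
C2: sp3
C3: sp3
C4: sp2 ✓
C5: sp
C6: sp2 ✓
C7: sp
C8: sp
C9: sp2 ✓
C10: sp2 ✓
C11: sp3
C12: sp
C13: sp
4 carbons are sp2.

4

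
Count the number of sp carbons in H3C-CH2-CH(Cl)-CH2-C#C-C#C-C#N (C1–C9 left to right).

5

C1: sp3
C2: sp3
C3: sp3
C4: sp3
C5: sp ✓
C6: sp ✓
C7: sp ✓
C8: sp ✓
C9: sp ✓
C5, C6, C7, C8, C9 → 5 sp carbons.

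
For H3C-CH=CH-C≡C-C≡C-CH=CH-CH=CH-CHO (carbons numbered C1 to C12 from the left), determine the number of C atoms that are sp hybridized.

C1: sp3
C2: sp2
C3: sp2
C4: sp ✓
C5: sp ✓
C6: sp ✓
C7: sp ✓
C8: sp2
C9: sp2
C10: sp2
C11: sp2
C12: sp2
C4, C5, C6, C7 → 4 sp carbons.

4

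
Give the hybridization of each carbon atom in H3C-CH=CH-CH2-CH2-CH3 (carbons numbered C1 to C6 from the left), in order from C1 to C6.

C1 sp3, C2 sp2, C3 sp2, C4 sp3, C5 sp3, C6 sp3

C1 carries 4 σ bonds, giving a steric number of 4, so it is sp3.
C2: 3 σ bonds, plus one π bond; 3 regions of electron density → sp2.
C3 carries 3 σ bonds, plus one π bond, giving a steric number of 3, so it is sp2.
C4 has 4 σ bonds: steric number 4 → sp3.
C5: 4 σ bonds — 4 electron domains, sp3.
C6 has 4 σ bonds: steric number 4 → sp3.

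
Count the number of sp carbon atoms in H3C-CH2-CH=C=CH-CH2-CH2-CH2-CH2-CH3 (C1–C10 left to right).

C1: sp3
C2: sp3
C3: sp2
C4: sp ✓
C5: sp2
C6: sp3
C7: sp3
C8: sp3
C9: sp3
C10: sp3
C4 → 1 sp carbon.

1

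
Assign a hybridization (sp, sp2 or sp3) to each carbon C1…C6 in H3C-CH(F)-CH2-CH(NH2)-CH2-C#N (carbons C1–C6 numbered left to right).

C1: 4 σ bonds; 4 regions of electron density → sp3.
C2 has 4 σ bonds: steric number 4 → sp3.
C3: 4 σ bonds — 4 electron domains, sp3.
C4 — 4 σ bonds. Steric number 4, so sp3.
C5 has 4 σ bonds: steric number 4 → sp3.
C6 is sp: 2 σ bonds, plus two π bonds, 2 electron-density regions.

C1 sp3, C2 sp3, C3 sp3, C4 sp3, C5 sp3, C6 sp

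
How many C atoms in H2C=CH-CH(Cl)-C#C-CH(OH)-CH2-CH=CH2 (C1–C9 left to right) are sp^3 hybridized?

3

C1: sp2
C2: sp2
C3: sp3 ✓
C4: sp
C5: sp
C6: sp3 ✓
C7: sp3 ✓
C8: sp2
C9: sp2
C3, C6, C7 → 3 sp3 carbons.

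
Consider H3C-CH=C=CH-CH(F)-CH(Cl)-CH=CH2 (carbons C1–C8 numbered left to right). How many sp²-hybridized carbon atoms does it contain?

4

C1: sp3
C2: sp2 ✓
C3: sp
C4: sp2 ✓
C5: sp3
C6: sp3
C7: sp2 ✓
C8: sp2 ✓
C2, C4, C7, C8 → 4 sp2 carbons.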